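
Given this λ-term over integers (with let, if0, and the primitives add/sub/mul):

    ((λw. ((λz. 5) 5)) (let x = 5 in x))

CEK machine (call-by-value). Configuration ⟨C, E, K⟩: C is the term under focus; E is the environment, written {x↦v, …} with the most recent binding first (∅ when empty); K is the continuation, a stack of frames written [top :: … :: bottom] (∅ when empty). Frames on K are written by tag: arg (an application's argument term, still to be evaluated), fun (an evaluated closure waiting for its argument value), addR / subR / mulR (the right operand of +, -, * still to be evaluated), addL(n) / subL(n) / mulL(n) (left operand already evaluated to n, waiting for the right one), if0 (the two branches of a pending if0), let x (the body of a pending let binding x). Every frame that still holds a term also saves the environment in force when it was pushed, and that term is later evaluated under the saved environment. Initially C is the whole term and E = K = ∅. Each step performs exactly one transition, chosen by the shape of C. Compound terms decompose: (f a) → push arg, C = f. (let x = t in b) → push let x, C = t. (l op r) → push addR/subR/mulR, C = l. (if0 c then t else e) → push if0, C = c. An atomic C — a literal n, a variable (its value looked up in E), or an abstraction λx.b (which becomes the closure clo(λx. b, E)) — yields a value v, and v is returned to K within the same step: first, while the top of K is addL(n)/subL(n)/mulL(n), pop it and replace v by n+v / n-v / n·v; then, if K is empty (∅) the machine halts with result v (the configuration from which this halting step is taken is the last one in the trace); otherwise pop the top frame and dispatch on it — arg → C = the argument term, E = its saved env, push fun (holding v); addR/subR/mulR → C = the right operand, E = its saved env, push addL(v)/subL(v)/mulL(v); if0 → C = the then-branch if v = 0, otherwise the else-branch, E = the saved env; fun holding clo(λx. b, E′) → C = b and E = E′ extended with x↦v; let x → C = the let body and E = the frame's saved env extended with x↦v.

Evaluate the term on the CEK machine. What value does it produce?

[0] <C=((λw. ((λz. 5) 5)) (let x = 5 in x)), E=∅, K=∅>
[1] <C=(λw. ((λz. 5) 5)), E=∅, K=[arg]>
[2] <C=(let x = 5 in x), E=∅, K=[fun]>
[3] <C=5, E=∅, K=[let x :: fun]>
[4] <C=x, E={x↦5}, K=[fun]>
[5] <C=((λz. 5) 5), E={w↦5}, K=∅>
[6] <C=(λz. 5), E={w↦5}, K=[arg]>
[7] <C=5, E={w↦5}, K=[fun]>
[8] <C=5, E={z↦5, w↦5}, K=∅>
→ final value 5

Answer: 5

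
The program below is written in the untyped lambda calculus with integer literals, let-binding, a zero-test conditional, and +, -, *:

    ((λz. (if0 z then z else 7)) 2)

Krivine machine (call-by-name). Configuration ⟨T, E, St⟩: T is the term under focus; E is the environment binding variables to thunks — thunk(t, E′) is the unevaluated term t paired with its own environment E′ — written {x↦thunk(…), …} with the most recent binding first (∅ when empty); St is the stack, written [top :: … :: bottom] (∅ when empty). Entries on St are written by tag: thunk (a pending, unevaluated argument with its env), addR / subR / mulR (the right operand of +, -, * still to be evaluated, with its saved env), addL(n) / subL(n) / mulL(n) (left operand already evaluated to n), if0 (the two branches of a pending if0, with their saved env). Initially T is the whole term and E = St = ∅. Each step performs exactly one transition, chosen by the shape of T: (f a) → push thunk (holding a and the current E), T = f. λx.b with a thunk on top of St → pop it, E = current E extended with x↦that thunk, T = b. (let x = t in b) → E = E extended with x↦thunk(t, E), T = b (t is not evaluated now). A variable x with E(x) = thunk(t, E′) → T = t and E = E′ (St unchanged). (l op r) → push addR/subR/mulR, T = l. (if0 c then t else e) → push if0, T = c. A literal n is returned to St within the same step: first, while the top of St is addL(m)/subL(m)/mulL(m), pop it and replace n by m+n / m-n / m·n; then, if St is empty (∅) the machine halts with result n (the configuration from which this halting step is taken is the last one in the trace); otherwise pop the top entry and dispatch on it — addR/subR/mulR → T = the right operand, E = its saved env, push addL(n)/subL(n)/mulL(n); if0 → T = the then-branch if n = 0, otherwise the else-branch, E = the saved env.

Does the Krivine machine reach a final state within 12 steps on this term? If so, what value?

step 0: ⟨T=((λz. (if0 z then z else 7)) 2); E=∅; St=∅⟩
step 1: ⟨T=(λz. (if0 z then z else 7)); E=∅; St=[thunk]⟩
step 2: ⟨T=(if0 z then z else 7); E={z↦thunk(2, ∅)}; St=∅⟩
step 3: ⟨T=z; E={z↦thunk(2, ∅)}; St=[if0]⟩
step 4: ⟨T=2; E=∅; St=[if0]⟩
step 5: ⟨T=7; E={z↦thunk(2, ∅)}; St=∅⟩
→ final value 7

Answer: 7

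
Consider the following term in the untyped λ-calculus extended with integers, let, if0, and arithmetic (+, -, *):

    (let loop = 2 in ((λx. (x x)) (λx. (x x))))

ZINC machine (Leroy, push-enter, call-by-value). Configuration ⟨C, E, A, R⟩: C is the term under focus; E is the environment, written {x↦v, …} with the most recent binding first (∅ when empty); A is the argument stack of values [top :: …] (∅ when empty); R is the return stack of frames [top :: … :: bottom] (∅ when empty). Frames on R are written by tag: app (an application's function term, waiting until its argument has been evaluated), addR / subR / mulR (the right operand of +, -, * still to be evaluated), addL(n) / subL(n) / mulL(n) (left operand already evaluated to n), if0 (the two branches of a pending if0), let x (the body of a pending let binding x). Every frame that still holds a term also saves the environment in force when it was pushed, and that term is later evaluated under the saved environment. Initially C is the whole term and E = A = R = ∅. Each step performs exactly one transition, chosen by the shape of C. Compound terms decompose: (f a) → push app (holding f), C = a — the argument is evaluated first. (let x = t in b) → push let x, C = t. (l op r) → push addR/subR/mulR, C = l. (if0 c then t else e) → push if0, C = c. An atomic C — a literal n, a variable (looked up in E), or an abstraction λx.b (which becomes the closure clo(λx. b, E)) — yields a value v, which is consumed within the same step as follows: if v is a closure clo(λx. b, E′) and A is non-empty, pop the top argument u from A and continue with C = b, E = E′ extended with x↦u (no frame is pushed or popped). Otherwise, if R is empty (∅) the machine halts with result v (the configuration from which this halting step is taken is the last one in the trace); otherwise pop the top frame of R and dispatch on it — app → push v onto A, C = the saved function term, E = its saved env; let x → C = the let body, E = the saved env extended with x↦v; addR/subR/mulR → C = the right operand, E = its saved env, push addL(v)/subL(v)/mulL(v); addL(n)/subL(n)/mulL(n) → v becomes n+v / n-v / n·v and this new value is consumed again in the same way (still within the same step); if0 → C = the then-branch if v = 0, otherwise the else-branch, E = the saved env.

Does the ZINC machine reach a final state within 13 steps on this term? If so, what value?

Answer: DIVERGES (no final state within 13 steps)

Derivation:
0. [C=(let loop = 2 in ((λx. (x x)) (λx. (x x)))) | E=∅ | A=∅ | R=∅]
1. [C=2 | E=∅ | A=∅ | R=[let loop]]
2. [C=((λx. (x x)) (λx. (x x))) | E={loop↦2} | A=∅ | R=∅]
3. [C=(λx. (x x)) | E={loop↦2} | A=∅ | R=[app]]
4. [C=(λx. (x x)) | E={loop↦2} | A=[clo(λx. (x x), {loop↦2})] | R=∅]
5. [C=(x x) | E={x↦clo(λx. (x x), {loop↦2}), loop↦2} | A=∅ | R=∅]
6. [C=x | E={x↦clo(λx. (x x), {loop↦2}), loop↦2} | A=∅ | R=[app]]
7. [C=x | E={x↦clo(λx. (x x), {loop↦2}), loop↦2} | A=[clo(λx. (x x), {loop↦2})] | R=∅]
… configuration repeats with period 3 (steps 5–7 recur indefinitely) …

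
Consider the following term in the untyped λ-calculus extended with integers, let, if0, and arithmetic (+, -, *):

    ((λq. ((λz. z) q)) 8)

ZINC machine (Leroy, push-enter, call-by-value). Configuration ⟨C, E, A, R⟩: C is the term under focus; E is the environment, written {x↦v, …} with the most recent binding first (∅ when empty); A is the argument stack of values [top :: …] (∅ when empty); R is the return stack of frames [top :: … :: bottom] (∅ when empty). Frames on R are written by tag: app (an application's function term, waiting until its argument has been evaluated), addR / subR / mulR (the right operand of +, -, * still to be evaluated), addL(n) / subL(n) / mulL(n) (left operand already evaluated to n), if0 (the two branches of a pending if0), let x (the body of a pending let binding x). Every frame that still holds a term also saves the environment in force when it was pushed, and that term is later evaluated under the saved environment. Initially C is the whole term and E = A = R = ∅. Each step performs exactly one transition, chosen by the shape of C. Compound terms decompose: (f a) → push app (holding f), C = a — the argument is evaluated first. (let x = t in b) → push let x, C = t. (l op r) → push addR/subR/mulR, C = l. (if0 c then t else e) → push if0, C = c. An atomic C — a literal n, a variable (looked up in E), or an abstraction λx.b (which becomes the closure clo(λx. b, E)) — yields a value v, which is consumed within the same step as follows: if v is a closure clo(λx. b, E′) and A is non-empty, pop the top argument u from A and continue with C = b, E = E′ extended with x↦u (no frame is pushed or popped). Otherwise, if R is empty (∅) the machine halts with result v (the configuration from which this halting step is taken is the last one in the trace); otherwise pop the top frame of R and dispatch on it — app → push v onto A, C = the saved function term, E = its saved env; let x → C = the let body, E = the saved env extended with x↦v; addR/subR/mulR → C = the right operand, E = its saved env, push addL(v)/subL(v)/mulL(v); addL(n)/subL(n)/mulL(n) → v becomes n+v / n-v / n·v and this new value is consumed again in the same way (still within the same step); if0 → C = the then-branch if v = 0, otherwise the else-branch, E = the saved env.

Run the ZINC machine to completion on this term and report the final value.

Answer: 8

Execution trace:
t=0: [C=((λq. ((λz. z) q)) 8) | E=∅ | A=∅ | R=∅]
t=1: [C=8 | E=∅ | A=∅ | R=[app]]
t=2: [C=(λq. ((λz. z) q)) | E=∅ | A=[8] | R=∅]
t=3: [C=((λz. z) q) | E={q↦8} | A=∅ | R=∅]
t=4: [C=q | E={q↦8} | A=∅ | R=[app]]
t=5: [C=(λz. z) | E={q↦8} | A=[8] | R=∅]
t=6: [C=z | E={z↦8, q↦8} | A=∅ | R=∅]
→ final value 8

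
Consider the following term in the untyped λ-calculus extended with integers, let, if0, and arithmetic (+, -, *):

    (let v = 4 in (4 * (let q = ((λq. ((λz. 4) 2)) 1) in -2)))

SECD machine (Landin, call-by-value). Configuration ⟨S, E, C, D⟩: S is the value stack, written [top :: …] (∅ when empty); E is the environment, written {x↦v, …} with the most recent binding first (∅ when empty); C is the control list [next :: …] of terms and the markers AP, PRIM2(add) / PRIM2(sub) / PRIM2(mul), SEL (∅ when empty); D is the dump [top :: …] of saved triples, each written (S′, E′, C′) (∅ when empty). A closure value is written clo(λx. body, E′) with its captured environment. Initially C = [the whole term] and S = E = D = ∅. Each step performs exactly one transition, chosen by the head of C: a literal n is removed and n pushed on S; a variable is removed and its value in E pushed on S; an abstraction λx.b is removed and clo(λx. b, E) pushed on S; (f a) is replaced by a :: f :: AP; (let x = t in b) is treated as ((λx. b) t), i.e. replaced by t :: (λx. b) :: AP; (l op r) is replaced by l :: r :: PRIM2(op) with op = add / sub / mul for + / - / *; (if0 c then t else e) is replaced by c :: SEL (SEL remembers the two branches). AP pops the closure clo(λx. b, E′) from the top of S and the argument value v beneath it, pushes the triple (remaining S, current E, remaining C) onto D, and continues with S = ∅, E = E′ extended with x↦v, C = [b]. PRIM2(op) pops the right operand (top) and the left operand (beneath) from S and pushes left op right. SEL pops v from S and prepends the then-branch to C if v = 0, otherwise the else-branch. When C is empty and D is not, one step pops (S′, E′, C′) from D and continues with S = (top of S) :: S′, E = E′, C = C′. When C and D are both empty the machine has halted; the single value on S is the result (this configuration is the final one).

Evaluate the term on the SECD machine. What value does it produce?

Answer: -8

Machine steps:
t=0: <S=∅, E=∅, C=[(let v = 4 in (4 * (let q = ((λq. ((λz. 4) 2)) 1) in -2)))], D=∅>
t=1: <S=∅, E=∅, C=[4 :: (λv. (4 * (let q = ((λq. ((λz. 4) 2)) 1) in -2))) :: AP], D=∅>
t=2: <S=[4], E=∅, C=[(λv. (4 * (let q = ((λq. ((λz. 4) 2)) 1) in -2))) :: AP], D=∅>
t=3: <S=[clo(λv. (4 * (let q = ((λq. ((λz. 4) 2)) 1) in -2)), ∅) :: 4], E=∅, C=[AP], D=∅>
t=4: <S=∅, E={v↦4}, C=[(4 * (let q = ((λq. ((λz. 4) 2)) 1) in -2))], D=[(∅, ∅, ∅)]>
t=5: <S=∅, E={v↦4}, C=[4 :: (let q = ((λq. ((λz. 4) 2)) 1) in -2) :: PRIM2(mul)], D=[(∅, ∅, ∅)]>
t=6: <S=[4], E={v↦4}, C=[(let q = ((λq. ((λz. 4) 2)) 1) in -2) :: PRIM2(mul)], D=[(∅, ∅, ∅)]>
t=7: <S=[4], E={v↦4}, C=[((λq. ((λz. 4) 2)) 1) :: (λq. -2) :: AP :: PRIM2(mul)], D=[(∅, ∅, ∅)]>
t=8: <S=[4], E={v↦4}, C=[1 :: (λq. ((λz. 4) 2)) :: AP :: (λq. -2) :: AP :: PRIM2(mul)], D=[(∅, ∅, ∅)]>
t=9: <S=[1 :: 4], E={v↦4}, C=[(λq. ((λz. 4) 2)) :: AP :: (λq. -2) :: AP :: PRIM2(mul)], D=[(∅, ∅, ∅)]>
t=10: <S=[clo(λq. ((λz. 4) 2), {v↦4}) :: 1 :: 4], E={v↦4}, C=[AP :: (λq. -2) :: AP :: PRIM2(mul)], D=[(∅, ∅, ∅)]>
t=11: <S=∅, E={q↦1, v↦4}, C=[((λz. 4) 2)], D=[([4], {v↦4}, [(λq. -2) :: AP :: PRIM2(mul)]) :: (∅, ∅, ∅)]>
t=12: <S=∅, E={q↦1, v↦4}, C=[2 :: (λz. 4) :: AP], D=[([4], {v↦4}, [(λq. -2) :: AP :: PRIM2(mul)]) :: (∅, ∅, ∅)]>
t=13: <S=[2], E={q↦1, v↦4}, C=[(λz. 4) :: AP], D=[([4], {v↦4}, [(λq. -2) :: AP :: PRIM2(mul)]) :: (∅, ∅, ∅)]>
t=14: <S=[clo(λz. 4, {q↦1, v↦4}) :: 2], E={q↦1, v↦4}, C=[AP], D=[([4], {v↦4}, [(λq. -2) :: AP :: PRIM2(mul)]) :: (∅, ∅, ∅)]>
t=15: <S=∅, E={z↦2, q↦1, v↦4}, C=[4], D=[(∅, {q↦1, v↦4}, ∅) :: ([4], {v↦4}, [(λq. -2) :: AP :: PRIM2(mul)]) :: (∅, ∅, ∅)]>
t=16: <S=[4], E={z↦2, q↦1, v↦4}, C=∅, D=[(∅, {q↦1, v↦4}, ∅) :: ([4], {v↦4}, [(λq. -2) :: AP :: PRIM2(mul)]) :: (∅, ∅, ∅)]>
t=17: <S=[4], E={q↦1, v↦4}, C=∅, D=[([4], {v↦4}, [(λq. -2) :: AP :: PRIM2(mul)]) :: (∅, ∅, ∅)]>
t=18: <S=[4 :: 4], E={v↦4}, C=[(λq. -2) :: AP :: PRIM2(mul)], D=[(∅, ∅, ∅)]>
t=19: <S=[clo(λq. -2, {v↦4}) :: 4 :: 4], E={v↦4}, C=[AP :: PRIM2(mul)], D=[(∅, ∅, ∅)]>
t=20: <S=∅, E={q↦4, v↦4}, C=[-2], D=[([4], {v↦4}, [PRIM2(mul)]) :: (∅, ∅, ∅)]>
t=21: <S=[-2], E={q↦4, v↦4}, C=∅, D=[([4], {v↦4}, [PRIM2(mul)]) :: (∅, ∅, ∅)]>
t=22: <S=[-2 :: 4], E={v↦4}, C=[PRIM2(mul)], D=[(∅, ∅, ∅)]>
t=23: <S=[-8], E={v↦4}, C=∅, D=[(∅, ∅, ∅)]>
t=24: <S=[-8], E=∅, C=∅, D=∅>
→ final value -8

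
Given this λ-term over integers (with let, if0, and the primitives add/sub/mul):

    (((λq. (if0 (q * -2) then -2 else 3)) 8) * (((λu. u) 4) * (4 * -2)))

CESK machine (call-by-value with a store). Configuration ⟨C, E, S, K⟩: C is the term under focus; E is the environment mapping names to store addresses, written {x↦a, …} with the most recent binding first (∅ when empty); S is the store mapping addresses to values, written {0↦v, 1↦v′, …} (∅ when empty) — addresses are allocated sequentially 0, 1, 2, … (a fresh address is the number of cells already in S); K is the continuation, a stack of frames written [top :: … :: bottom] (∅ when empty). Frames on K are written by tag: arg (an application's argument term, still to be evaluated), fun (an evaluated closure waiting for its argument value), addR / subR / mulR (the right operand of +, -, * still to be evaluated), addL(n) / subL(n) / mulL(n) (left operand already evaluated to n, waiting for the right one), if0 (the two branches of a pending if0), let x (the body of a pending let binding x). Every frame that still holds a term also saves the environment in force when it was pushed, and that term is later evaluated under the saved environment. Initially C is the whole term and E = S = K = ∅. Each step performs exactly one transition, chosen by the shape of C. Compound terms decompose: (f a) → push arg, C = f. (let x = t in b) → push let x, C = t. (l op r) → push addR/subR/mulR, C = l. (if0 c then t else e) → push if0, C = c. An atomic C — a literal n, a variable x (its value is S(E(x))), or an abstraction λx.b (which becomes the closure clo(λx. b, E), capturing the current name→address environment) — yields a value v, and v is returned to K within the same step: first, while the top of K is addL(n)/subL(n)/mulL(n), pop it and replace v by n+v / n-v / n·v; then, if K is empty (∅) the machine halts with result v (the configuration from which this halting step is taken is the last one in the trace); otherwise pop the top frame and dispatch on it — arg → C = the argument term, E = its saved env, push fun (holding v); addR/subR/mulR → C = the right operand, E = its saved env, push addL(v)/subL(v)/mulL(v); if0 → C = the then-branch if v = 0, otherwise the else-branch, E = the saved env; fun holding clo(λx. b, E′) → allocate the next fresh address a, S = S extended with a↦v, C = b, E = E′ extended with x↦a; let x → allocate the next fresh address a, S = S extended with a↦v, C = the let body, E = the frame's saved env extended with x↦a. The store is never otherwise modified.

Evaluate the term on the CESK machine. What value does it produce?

Answer: -96

Machine steps:
t=0: ⟨C=(((λq. (if0 (q * -2) then -2 else 3)) 8) * (((λu. u) 4) * (4 * -2))); E=∅; S=∅; K=∅⟩
t=1: ⟨C=((λq. (if0 (q * -2) then -2 else 3)) 8); E=∅; S=∅; K=[mulR]⟩
t=2: ⟨C=(λq. (if0 (q * -2) then -2 else 3)); E=∅; S=∅; K=[arg :: mulR]⟩
t=3: ⟨C=8; E=∅; S=∅; K=[fun :: mulR]⟩
t=4: ⟨C=(if0 (q * -2) then -2 else 3); E={q↦0}; S={0↦8}; K=[mulR]⟩
t=5: ⟨C=(q * -2); E={q↦0}; S={0↦8}; K=[if0 :: mulR]⟩
t=6: ⟨C=q; E={q↦0}; S={0↦8}; K=[mulR :: if0 :: mulR]⟩
t=7: ⟨C=-2; E={q↦0}; S={0↦8}; K=[mulL(8) :: if0 :: mulR]⟩
t=8: ⟨C=3; E={q↦0}; S={0↦8}; K=[mulR]⟩
t=9: ⟨C=(((λu. u) 4) * (4 * -2)); E=∅; S={0↦8}; K=[mulL(3)]⟩
t=10: ⟨C=((λu. u) 4); E=∅; S={0↦8}; K=[mulR :: mulL(3)]⟩
t=11: ⟨C=(λu. u); E=∅; S={0↦8}; K=[arg :: mulR :: mulL(3)]⟩
t=12: ⟨C=4; E=∅; S={0↦8}; K=[fun :: mulR :: mulL(3)]⟩
t=13: ⟨C=u; E={u↦1}; S={0↦8, 1↦4}; K=[mulR :: mulL(3)]⟩
t=14: ⟨C=(4 * -2); E=∅; S={0↦8, 1↦4}; K=[mulL(4) :: mulL(3)]⟩
t=15: ⟨C=4; E=∅; S={0↦8, 1↦4}; K=[mulR :: mulL(4) :: mulL(3)]⟩
t=16: ⟨C=-2; E=∅; S={0↦8, 1↦4}; K=[mulL(4) :: mulL(4) :: mulL(3)]⟩
→ final value -96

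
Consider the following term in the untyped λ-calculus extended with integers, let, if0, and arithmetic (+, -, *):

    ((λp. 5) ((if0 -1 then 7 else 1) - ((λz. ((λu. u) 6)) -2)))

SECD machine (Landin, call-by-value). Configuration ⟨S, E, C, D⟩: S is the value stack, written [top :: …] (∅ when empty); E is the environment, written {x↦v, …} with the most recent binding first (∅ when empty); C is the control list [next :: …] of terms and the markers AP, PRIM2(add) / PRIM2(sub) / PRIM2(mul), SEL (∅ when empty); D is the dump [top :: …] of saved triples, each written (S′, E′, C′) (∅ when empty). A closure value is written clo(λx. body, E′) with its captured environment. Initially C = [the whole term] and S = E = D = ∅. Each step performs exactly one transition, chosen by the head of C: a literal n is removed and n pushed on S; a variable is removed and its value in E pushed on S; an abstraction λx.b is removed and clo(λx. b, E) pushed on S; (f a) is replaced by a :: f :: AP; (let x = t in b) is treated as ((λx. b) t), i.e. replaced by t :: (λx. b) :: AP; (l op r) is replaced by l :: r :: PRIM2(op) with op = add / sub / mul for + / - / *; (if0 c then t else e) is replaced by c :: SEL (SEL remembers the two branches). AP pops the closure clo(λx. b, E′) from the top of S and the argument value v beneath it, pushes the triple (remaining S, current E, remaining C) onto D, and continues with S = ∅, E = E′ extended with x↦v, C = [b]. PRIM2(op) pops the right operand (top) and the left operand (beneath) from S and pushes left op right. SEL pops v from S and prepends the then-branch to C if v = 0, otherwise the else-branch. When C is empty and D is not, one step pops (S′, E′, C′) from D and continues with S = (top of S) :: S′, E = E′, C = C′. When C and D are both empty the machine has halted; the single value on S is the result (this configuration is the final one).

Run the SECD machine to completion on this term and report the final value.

step 0: ⟨S=∅; E=∅; C=[((λp. 5) ((if0 -1 then 7 else 1) - ((λz. ((λu. u) 6)) -2)))]; D=∅⟩
step 1: ⟨S=∅; E=∅; C=[((if0 -1 then 7 else 1) - ((λz. ((λu. u) 6)) -2)) :: (λp. 5) :: AP]; D=∅⟩
step 2: ⟨S=∅; E=∅; C=[(if0 -1 then 7 else 1) :: ((λz. ((λu. u) 6)) -2) :: PRIM2(sub) :: (λp. 5) :: AP]; D=∅⟩
step 3: ⟨S=∅; E=∅; C=[-1 :: SEL :: ((λz. ((λu. u) 6)) -2) :: PRIM2(sub) :: (λp. 5) :: AP]; D=∅⟩
step 4: ⟨S=[-1]; E=∅; C=[SEL :: ((λz. ((λu. u) 6)) -2) :: PRIM2(sub) :: (λp. 5) :: AP]; D=∅⟩
step 5: ⟨S=∅; E=∅; C=[1 :: ((λz. ((λu. u) 6)) -2) :: PRIM2(sub) :: (λp. 5) :: AP]; D=∅⟩
step 6: ⟨S=[1]; E=∅; C=[((λz. ((λu. u) 6)) -2) :: PRIM2(sub) :: (λp. 5) :: AP]; D=∅⟩
step 7: ⟨S=[1]; E=∅; C=[-2 :: (λz. ((λu. u) 6)) :: AP :: PRIM2(sub) :: (λp. 5) :: AP]; D=∅⟩
step 8: ⟨S=[-2 :: 1]; E=∅; C=[(λz. ((λu. u) 6)) :: AP :: PRIM2(sub) :: (λp. 5) :: AP]; D=∅⟩
step 9: ⟨S=[clo(λz. ((λu. u) 6), ∅) :: -2 :: 1]; E=∅; C=[AP :: PRIM2(sub) :: (λp. 5) :: AP]; D=∅⟩
step 10: ⟨S=∅; E={z↦-2}; C=[((λu. u) 6)]; D=[([1], ∅, [PRIM2(sub) :: (λp. 5) :: AP])]⟩
step 11: ⟨S=∅; E={z↦-2}; C=[6 :: (λu. u) :: AP]; D=[([1], ∅, [PRIM2(sub) :: (λp. 5) :: AP])]⟩
step 12: ⟨S=[6]; E={z↦-2}; C=[(λu. u) :: AP]; D=[([1], ∅, [PRIM2(sub) :: (λp. 5) :: AP])]⟩
step 13: ⟨S=[clo(λu. u, {z↦-2}) :: 6]; E={z↦-2}; C=[AP]; D=[([1], ∅, [PRIM2(sub) :: (λp. 5) :: AP])]⟩
step 14: ⟨S=∅; E={u↦6, z↦-2}; C=[u]; D=[(∅, {z↦-2}, ∅) :: ([1], ∅, [PRIM2(sub) :: (λp. 5) :: AP])]⟩
step 15: ⟨S=[6]; E={u↦6, z↦-2}; C=∅; D=[(∅, {z↦-2}, ∅) :: ([1], ∅, [PRIM2(sub) :: (λp. 5) :: AP])]⟩
step 16: ⟨S=[6]; E={z↦-2}; C=∅; D=[([1], ∅, [PRIM2(sub) :: (λp. 5) :: AP])]⟩
step 17: ⟨S=[6 :: 1]; E=∅; C=[PRIM2(sub) :: (λp. 5) :: AP]; D=∅⟩
step 18: ⟨S=[-5]; E=∅; C=[(λp. 5) :: AP]; D=∅⟩
step 19: ⟨S=[clo(λp. 5, ∅) :: -5]; E=∅; C=[AP]; D=∅⟩
step 20: ⟨S=∅; E={p↦-5}; C=[5]; D=[(∅, ∅, ∅)]⟩
step 21: ⟨S=[5]; E={p↦-5}; C=∅; D=[(∅, ∅, ∅)]⟩
step 22: ⟨S=[5]; E=∅; C=∅; D=∅⟩
→ final value 5

Answer: 5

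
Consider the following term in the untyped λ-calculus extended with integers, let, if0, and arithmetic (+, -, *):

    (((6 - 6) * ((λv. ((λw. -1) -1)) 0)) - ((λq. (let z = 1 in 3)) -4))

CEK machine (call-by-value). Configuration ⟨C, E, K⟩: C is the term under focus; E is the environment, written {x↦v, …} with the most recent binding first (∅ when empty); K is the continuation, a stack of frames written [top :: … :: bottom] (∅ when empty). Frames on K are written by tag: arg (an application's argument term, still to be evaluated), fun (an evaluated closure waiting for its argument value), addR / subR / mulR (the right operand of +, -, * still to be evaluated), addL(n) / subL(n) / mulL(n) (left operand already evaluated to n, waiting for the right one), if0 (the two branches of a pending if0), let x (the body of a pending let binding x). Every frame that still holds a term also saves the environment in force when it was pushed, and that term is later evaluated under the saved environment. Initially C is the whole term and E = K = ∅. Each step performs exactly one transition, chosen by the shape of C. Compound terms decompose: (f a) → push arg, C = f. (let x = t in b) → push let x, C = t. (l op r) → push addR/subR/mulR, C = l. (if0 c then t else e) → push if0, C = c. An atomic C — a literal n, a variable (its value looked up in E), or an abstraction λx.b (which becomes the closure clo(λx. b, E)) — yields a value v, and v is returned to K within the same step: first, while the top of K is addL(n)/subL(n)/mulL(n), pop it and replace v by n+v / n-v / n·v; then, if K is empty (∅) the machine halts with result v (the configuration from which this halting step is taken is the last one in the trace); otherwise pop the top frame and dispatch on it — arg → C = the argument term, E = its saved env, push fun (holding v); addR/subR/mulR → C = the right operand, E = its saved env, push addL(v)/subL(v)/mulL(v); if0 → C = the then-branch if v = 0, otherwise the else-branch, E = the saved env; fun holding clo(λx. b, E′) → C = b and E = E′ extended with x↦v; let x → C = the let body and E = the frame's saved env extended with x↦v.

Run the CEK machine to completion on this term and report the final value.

Answer: -3

Machine steps:
[0] ⟨C=(((6 - 6) * ((λv. ((λw. -1) -1)) 0)) - ((λq. (let z = 1 in 3)) -4)); E=∅; K=∅⟩
[1] ⟨C=((6 - 6) * ((λv. ((λw. -1) -1)) 0)); E=∅; K=[subR]⟩
[2] ⟨C=(6 - 6); E=∅; K=[mulR :: subR]⟩
[3] ⟨C=6; E=∅; K=[subR :: mulR :: subR]⟩
[4] ⟨C=6; E=∅; K=[subL(6) :: mulR :: subR]⟩
[5] ⟨C=((λv. ((λw. -1) -1)) 0); E=∅; K=[mulL(0) :: subR]⟩
[6] ⟨C=(λv. ((λw. -1) -1)); E=∅; K=[arg :: mulL(0) :: subR]⟩
[7] ⟨C=0; E=∅; K=[fun :: mulL(0) :: subR]⟩
[8] ⟨C=((λw. -1) -1); E={v↦0}; K=[mulL(0) :: subR]⟩
[9] ⟨C=(λw. -1); E={v↦0}; K=[arg :: mulL(0) :: subR]⟩
[10] ⟨C=-1; E={v↦0}; K=[fun :: mulL(0) :: subR]⟩
[11] ⟨C=-1; E={w↦-1, v↦0}; K=[mulL(0) :: subR]⟩
[12] ⟨C=((λq. (let z = 1 in 3)) -4); E=∅; K=[subL(0)]⟩
[13] ⟨C=(λq. (let z = 1 in 3)); E=∅; K=[arg :: subL(0)]⟩
[14] ⟨C=-4; E=∅; K=[fun :: subL(0)]⟩
[15] ⟨C=(let z = 1 in 3); E={q↦-4}; K=[subL(0)]⟩
[16] ⟨C=1; E={q↦-4}; K=[let z :: subL(0)]⟩
[17] ⟨C=3; E={z↦1, q↦-4}; K=[subL(0)]⟩
→ final value -3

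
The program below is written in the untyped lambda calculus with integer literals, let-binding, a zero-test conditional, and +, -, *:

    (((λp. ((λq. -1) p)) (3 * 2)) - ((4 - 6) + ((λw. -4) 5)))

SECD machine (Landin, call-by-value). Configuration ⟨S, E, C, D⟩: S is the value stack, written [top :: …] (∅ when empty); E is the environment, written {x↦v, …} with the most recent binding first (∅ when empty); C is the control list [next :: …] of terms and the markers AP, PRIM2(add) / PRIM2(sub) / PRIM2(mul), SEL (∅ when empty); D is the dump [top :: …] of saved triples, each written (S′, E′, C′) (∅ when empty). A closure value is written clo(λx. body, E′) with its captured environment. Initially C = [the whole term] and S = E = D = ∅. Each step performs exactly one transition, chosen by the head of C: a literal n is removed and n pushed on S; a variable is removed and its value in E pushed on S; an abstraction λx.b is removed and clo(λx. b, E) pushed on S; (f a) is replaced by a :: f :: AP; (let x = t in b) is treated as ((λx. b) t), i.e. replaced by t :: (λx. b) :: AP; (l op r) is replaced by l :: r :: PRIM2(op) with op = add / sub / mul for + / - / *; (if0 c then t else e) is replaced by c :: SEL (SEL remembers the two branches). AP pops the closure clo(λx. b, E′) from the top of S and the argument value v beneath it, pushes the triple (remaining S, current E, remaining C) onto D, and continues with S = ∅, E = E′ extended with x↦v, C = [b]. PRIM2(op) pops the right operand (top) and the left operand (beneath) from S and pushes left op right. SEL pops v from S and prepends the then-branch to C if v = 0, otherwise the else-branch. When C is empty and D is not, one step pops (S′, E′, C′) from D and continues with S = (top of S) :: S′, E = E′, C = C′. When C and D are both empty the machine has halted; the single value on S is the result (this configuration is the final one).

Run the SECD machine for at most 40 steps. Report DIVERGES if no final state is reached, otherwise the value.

Answer: 5

Execution trace:
0. [S=∅ | E=∅ | C=[(((λp. ((λq. -1) p)) (3 * 2)) - ((4 - 6) + ((λw. -4) 5)))] | D=∅]
1. [S=∅ | E=∅ | C=[((λp. ((λq. -1) p)) (3 * 2)) :: ((4 - 6) + ((λw. -4) 5)) :: PRIM2(sub)] | D=∅]
2. [S=∅ | E=∅ | C=[(3 * 2) :: (λp. ((λq. -1) p)) :: AP :: ((4 - 6) + ((λw. -4) 5)) :: PRIM2(sub)] | D=∅]
3. [S=∅ | E=∅ | C=[3 :: 2 :: PRIM2(mul) :: (λp. ((λq. -1) p)) :: AP :: ((4 - 6) + ((λw. -4) 5)) :: PRIM2(sub)] | D=∅]
4. [S=[3] | E=∅ | C=[2 :: PRIM2(mul) :: (λp. ((λq. -1) p)) :: AP :: ((4 - 6) + ((λw. -4) 5)) :: PRIM2(sub)] | D=∅]
5. [S=[2 :: 3] | E=∅ | C=[PRIM2(mul) :: (λp. ((λq. -1) p)) :: AP :: ((4 - 6) + ((λw. -4) 5)) :: PRIM2(sub)] | D=∅]
6. [S=[6] | E=∅ | C=[(λp. ((λq. -1) p)) :: AP :: ((4 - 6) + ((λw. -4) 5)) :: PRIM2(sub)] | D=∅]
7. [S=[clo(λp. ((λq. -1) p), ∅) :: 6] | E=∅ | C=[AP :: ((4 - 6) + ((λw. -4) 5)) :: PRIM2(sub)] | D=∅]
8. [S=∅ | E={p↦6} | C=[((λq. -1) p)] | D=[(∅, ∅, [((4 - 6) + ((λw. -4) 5)) :: PRIM2(sub)])]]
9. [S=∅ | E={p↦6} | C=[p :: (λq. -1) :: AP] | D=[(∅, ∅, [((4 - 6) + ((λw. -4) 5)) :: PRIM2(sub)])]]
10. [S=[6] | E={p↦6} | C=[(λq. -1) :: AP] | D=[(∅, ∅, [((4 - 6) + ((λw. -4) 5)) :: PRIM2(sub)])]]
11. [S=[clo(λq. -1, {p↦6}) :: 6] | E={p↦6} | C=[AP] | D=[(∅, ∅, [((4 - 6) + ((λw. -4) 5)) :: PRIM2(sub)])]]
12. [S=∅ | E={q↦6, p↦6} | C=[-1] | D=[(∅, {p↦6}, ∅) :: (∅, ∅, [((4 - 6) + ((λw. -4) 5)) :: PRIM2(sub)])]]
13. [S=[-1] | E={q↦6, p↦6} | C=∅ | D=[(∅, {p↦6}, ∅) :: (∅, ∅, [((4 - 6) + ((λw. -4) 5)) :: PRIM2(sub)])]]
14. [S=[-1] | E={p↦6} | C=∅ | D=[(∅, ∅, [((4 - 6) + ((λw. -4) 5)) :: PRIM2(sub)])]]
15. [S=[-1] | E=∅ | C=[((4 - 6) + ((λw. -4) 5)) :: PRIM2(sub)] | D=∅]
16. [S=[-1] | E=∅ | C=[(4 - 6) :: ((λw. -4) 5) :: PRIM2(add) :: PRIM2(sub)] | D=∅]
17. [S=[-1] | E=∅ | C=[4 :: 6 :: PRIM2(sub) :: ((λw. -4) 5) :: PRIM2(add) :: PRIM2(sub)] | D=∅]
18. [S=[4 :: -1] | E=∅ | C=[6 :: PRIM2(sub) :: ((λw. -4) 5) :: PRIM2(add) :: PRIM2(sub)] | D=∅]
19. [S=[6 :: 4 :: -1] | E=∅ | C=[PRIM2(sub) :: ((λw. -4) 5) :: PRIM2(add) :: PRIM2(sub)] | D=∅]
20. [S=[-2 :: -1] | E=∅ | C=[((λw. -4) 5) :: PRIM2(add) :: PRIM2(sub)] | D=∅]
21. [S=[-2 :: -1] | E=∅ | C=[5 :: (λw. -4) :: AP :: PRIM2(add) :: PRIM2(sub)] | D=∅]
22. [S=[5 :: -2 :: -1] | E=∅ | C=[(λw. -4) :: AP :: PRIM2(add) :: PRIM2(sub)] | D=∅]
23. [S=[clo(λw. -4, ∅) :: 5 :: -2 :: -1] | E=∅ | C=[AP :: PRIM2(add) :: PRIM2(sub)] | D=∅]
24. [S=∅ | E={w↦5} | C=[-4] | D=[([-2 :: -1], ∅, [PRIM2(add) :: PRIM2(sub)])]]
25. [S=[-4] | E={w↦5} | C=∅ | D=[([-2 :: -1], ∅, [PRIM2(add) :: PRIM2(sub)])]]
26. [S=[-4 :: -2 :: -1] | E=∅ | C=[PRIM2(add) :: PRIM2(sub)] | D=∅]
27. [S=[-6 :: -1] | E=∅ | C=[PRIM2(sub)] | D=∅]
28. [S=[5] | E=∅ | C=∅ | D=∅]
→ final value 5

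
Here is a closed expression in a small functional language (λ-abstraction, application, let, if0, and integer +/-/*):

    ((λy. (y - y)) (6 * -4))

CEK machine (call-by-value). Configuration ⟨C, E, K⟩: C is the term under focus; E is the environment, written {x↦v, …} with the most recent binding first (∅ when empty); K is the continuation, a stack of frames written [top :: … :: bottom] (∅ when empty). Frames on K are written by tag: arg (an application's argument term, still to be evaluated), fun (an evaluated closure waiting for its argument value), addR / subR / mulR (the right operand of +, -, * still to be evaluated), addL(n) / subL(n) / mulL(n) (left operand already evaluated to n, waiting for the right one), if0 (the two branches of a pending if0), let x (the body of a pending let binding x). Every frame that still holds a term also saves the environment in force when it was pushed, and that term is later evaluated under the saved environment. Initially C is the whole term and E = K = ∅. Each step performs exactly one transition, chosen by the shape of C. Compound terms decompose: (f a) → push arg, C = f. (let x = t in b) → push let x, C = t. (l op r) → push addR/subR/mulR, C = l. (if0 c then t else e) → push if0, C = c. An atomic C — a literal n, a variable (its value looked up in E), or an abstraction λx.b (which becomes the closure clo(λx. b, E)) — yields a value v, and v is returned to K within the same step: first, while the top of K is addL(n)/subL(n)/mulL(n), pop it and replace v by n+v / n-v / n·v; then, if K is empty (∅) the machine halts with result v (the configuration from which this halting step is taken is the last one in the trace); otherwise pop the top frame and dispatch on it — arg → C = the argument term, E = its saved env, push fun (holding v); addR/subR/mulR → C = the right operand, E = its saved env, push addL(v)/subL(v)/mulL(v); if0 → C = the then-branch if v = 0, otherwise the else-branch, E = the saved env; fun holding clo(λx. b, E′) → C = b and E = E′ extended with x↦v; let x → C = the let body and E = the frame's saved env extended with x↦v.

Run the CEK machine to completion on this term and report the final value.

[0] <C=((λy. (y - y)) (6 * -4)), E=∅, K=∅>
[1] <C=(λy. (y - y)), E=∅, K=[arg]>
[2] <C=(6 * -4), E=∅, K=[fun]>
[3] <C=6, E=∅, K=[mulR :: fun]>
[4] <C=-4, E=∅, K=[mulL(6) :: fun]>
[5] <C=(y - y), E={y↦-24}, K=∅>
[6] <C=y, E={y↦-24}, K=[subR]>
[7] <C=y, E={y↦-24}, K=[subL(-24)]>
→ final value 0

Answer: 0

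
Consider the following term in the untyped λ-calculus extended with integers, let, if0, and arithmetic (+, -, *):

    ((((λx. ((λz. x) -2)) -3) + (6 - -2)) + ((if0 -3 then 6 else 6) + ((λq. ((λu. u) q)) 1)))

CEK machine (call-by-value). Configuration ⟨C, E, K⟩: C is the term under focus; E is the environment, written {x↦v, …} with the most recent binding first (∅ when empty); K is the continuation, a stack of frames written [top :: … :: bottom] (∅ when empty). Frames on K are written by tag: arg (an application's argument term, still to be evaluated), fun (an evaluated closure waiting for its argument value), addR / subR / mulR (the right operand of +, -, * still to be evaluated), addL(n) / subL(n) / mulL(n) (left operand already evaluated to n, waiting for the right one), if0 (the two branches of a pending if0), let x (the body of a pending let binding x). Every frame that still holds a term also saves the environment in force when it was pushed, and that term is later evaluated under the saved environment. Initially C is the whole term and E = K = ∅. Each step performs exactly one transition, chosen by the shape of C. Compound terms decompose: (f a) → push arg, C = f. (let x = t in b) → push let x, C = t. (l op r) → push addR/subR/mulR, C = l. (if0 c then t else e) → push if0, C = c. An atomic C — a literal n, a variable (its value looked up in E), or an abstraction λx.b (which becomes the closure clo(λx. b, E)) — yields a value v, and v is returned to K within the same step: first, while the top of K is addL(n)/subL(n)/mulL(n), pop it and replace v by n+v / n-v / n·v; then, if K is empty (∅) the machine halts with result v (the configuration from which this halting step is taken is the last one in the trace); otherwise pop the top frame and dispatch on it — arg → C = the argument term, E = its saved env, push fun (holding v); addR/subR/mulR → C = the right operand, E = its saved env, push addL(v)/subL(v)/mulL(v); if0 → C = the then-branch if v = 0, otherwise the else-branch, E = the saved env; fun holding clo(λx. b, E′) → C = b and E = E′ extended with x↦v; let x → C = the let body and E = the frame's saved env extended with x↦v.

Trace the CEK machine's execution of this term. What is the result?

Answer: 12

Derivation:
step 0: ⟨C=((((λx. ((λz. x) -2)) -3) + (6 - -2)) + ((if0 -3 then 6 else 6) + ((λq. ((λu. u) q)) 1))); E=∅; K=∅⟩
step 1: ⟨C=(((λx. ((λz. x) -2)) -3) + (6 - -2)); E=∅; K=[addR]⟩
step 2: ⟨C=((λx. ((λz. x) -2)) -3); E=∅; K=[addR :: addR]⟩
step 3: ⟨C=(λx. ((λz. x) -2)); E=∅; K=[arg :: addR :: addR]⟩
step 4: ⟨C=-3; E=∅; K=[fun :: addR :: addR]⟩
step 5: ⟨C=((λz. x) -2); E={x↦-3}; K=[addR :: addR]⟩
step 6: ⟨C=(λz. x); E={x↦-3}; K=[arg :: addR :: addR]⟩
step 7: ⟨C=-2; E={x↦-3}; K=[fun :: addR :: addR]⟩
step 8: ⟨C=x; E={z↦-2, x↦-3}; K=[addR :: addR]⟩
step 9: ⟨C=(6 - -2); E=∅; K=[addL(-3) :: addR]⟩
step 10: ⟨C=6; E=∅; K=[subR :: addL(-3) :: addR]⟩
step 11: ⟨C=-2; E=∅; K=[subL(6) :: addL(-3) :: addR]⟩
step 12: ⟨C=((if0 -3 then 6 else 6) + ((λq. ((λu. u) q)) 1)); E=∅; K=[addL(5)]⟩
step 13: ⟨C=(if0 -3 then 6 else 6); E=∅; K=[addR :: addL(5)]⟩
step 14: ⟨C=-3; E=∅; K=[if0 :: addR :: addL(5)]⟩
step 15: ⟨C=6; E=∅; K=[addR :: addL(5)]⟩
step 16: ⟨C=((λq. ((λu. u) q)) 1); E=∅; K=[addL(6) :: addL(5)]⟩
step 17: ⟨C=(λq. ((λu. u) q)); E=∅; K=[arg :: addL(6) :: addL(5)]⟩
step 18: ⟨C=1; E=∅; K=[fun :: addL(6) :: addL(5)]⟩
step 19: ⟨C=((λu. u) q); E={q↦1}; K=[addL(6) :: addL(5)]⟩
step 20: ⟨C=(λu. u); E={q↦1}; K=[arg :: addL(6) :: addL(5)]⟩
step 21: ⟨C=q; E={q↦1}; K=[fun :: addL(6) :: addL(5)]⟩
step 22: ⟨C=u; E={u↦1, q↦1}; K=[addL(6) :: addL(5)]⟩
→ final value 12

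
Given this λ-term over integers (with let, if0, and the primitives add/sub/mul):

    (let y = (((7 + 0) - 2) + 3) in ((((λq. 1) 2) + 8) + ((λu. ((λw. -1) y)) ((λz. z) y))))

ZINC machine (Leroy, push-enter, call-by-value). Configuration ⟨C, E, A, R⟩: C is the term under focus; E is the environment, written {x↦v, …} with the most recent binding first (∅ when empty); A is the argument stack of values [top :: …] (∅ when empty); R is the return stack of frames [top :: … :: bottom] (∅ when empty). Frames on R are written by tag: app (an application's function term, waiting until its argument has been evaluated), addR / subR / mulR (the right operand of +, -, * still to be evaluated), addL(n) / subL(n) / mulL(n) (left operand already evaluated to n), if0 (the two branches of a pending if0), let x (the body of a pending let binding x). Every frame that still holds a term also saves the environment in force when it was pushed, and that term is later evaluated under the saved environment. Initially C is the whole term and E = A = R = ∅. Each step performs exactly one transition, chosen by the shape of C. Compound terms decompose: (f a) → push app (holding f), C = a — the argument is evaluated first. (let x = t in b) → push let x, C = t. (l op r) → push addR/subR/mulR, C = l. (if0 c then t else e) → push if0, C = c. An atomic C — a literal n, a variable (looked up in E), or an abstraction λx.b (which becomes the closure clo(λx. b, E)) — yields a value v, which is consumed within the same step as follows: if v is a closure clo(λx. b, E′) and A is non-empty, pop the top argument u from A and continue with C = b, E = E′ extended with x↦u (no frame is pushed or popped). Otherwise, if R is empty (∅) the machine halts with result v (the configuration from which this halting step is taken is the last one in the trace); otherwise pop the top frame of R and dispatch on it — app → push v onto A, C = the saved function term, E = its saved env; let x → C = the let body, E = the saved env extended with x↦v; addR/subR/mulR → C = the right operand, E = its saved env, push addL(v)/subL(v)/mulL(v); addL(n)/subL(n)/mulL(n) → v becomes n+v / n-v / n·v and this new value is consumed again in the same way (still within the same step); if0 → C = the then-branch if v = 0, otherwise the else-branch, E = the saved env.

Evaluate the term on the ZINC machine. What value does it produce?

Answer: 8

Derivation:
[0] [C=(let y = (((7 + 0) - 2) + 3) in ((((λq. 1) 2) + 8) + ((λu. ((λw. -1) y)) ((λz. z) y)))) | E=∅ | A=∅ | R=∅]
[1] [C=(((7 + 0) - 2) + 3) | E=∅ | A=∅ | R=[let y]]
[2] [C=((7 + 0) - 2) | E=∅ | A=∅ | R=[addR :: let y]]
[3] [C=(7 + 0) | E=∅ | A=∅ | R=[subR :: addR :: let y]]
[4] [C=7 | E=∅ | A=∅ | R=[addR :: subR :: addR :: let y]]
[5] [C=0 | E=∅ | A=∅ | R=[addL(7) :: subR :: addR :: let y]]
[6] [C=2 | E=∅ | A=∅ | R=[subL(7) :: addR :: let y]]
[7] [C=3 | E=∅ | A=∅ | R=[addL(5) :: let y]]
[8] [C=((((λq. 1) 2) + 8) + ((λu. ((λw. -1) y)) ((λz. z) y))) | E={y↦8} | A=∅ | R=∅]
[9] [C=(((λq. 1) 2) + 8) | E={y↦8} | A=∅ | R=[addR]]
[10] [C=((λq. 1) 2) | E={y↦8} | A=∅ | R=[addR :: addR]]
[11] [C=2 | E={y↦8} | A=∅ | R=[app :: addR :: addR]]
[12] [C=(λq. 1) | E={y↦8} | A=[2] | R=[addR :: addR]]
[13] [C=1 | E={q↦2, y↦8} | A=∅ | R=[addR :: addR]]
[14] [C=8 | E={y↦8} | A=∅ | R=[addL(1) :: addR]]
[15] [C=((λu. ((λw. -1) y)) ((λz. z) y)) | E={y↦8} | A=∅ | R=[addL(9)]]
[16] [C=((λz. z) y) | E={y↦8} | A=∅ | R=[app :: addL(9)]]
[17] [C=y | E={y↦8} | A=∅ | R=[app :: app :: addL(9)]]
[18] [C=(λz. z) | E={y↦8} | A=[8] | R=[app :: addL(9)]]
[19] [C=z | E={z↦8, y↦8} | A=∅ | R=[app :: addL(9)]]
[20] [C=(λu. ((λw. -1) y)) | E={y↦8} | A=[8] | R=[addL(9)]]
[21] [C=((λw. -1) y) | E={u↦8, y↦8} | A=∅ | R=[addL(9)]]
[22] [C=y | E={u↦8, y↦8} | A=∅ | R=[app :: addL(9)]]
[23] [C=(λw. -1) | E={u↦8, y↦8} | A=[8] | R=[addL(9)]]
[24] [C=-1 | E={w↦8, u↦8, y↦8} | A=∅ | R=[addL(9)]]
→ final value 8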